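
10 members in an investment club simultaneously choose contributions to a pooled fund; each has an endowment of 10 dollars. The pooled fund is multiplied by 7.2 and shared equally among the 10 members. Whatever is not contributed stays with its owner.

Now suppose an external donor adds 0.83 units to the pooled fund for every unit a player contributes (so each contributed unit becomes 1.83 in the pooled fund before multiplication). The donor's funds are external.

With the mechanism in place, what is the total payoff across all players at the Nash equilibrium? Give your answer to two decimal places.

1317.60 dollars

Under the mechanism each unit contributed yields 7.2 × 1.83 / 10 = 1.3176 back to its contributor per unit of net cost, which exceeds 1, making full contribution the dominant choice for everyone.
So the Nash equilibrium is full contribution by all 10; the group earns 7.2 × 1.83 × 100 = 1317.60.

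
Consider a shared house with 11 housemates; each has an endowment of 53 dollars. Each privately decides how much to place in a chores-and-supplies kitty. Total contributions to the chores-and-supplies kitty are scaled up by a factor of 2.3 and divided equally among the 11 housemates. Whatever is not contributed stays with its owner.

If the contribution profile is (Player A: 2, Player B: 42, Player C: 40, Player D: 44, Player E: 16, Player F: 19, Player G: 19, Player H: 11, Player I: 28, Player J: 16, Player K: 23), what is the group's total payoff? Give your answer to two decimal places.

Total contributed: 2 + 42 + 40 + 44 + 16 + 19 + 19 + 11 + 28 + 16 + 23 = 260; total kept: 11 × 53 − 260 = 323.
The chores-and-supplies kitty pays out 2.3 × 260 = 598.00 in aggregate.
Group total = 323 + 598.00 = 921.00.

921.00 dollars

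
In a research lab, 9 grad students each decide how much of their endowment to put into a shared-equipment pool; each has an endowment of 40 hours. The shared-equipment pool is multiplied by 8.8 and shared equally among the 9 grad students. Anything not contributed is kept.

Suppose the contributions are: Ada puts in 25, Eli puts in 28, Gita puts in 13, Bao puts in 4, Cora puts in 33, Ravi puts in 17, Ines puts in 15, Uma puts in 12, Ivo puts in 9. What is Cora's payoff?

159.53 hours

Total contributed: 25 + 28 + 13 + 4 + 33 + 17 + 15 + 12 + 9 = 156.
Each receives 8.8 × 156 / 9 = 152.53 from the shared-equipment pool.
Cora keeps 40 − 33 = 7, so Cora's payoff is 7 + 152.53 = 159.53.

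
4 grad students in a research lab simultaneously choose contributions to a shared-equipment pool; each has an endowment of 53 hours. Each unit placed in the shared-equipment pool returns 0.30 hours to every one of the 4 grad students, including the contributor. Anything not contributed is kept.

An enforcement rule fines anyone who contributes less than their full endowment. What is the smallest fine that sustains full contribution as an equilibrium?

Given the others contribute fully, the best deviation is to contribute 0 (any partial contribution still incurs the fine and gives up units whose private return 0.30 is below 1).
Deviating from 53 to 0 saves 53 hours but forfeits the deviator's share of the drop in the shared-equipment pool: 0.30 × 53 = 15.90.
So the deviation gain is 53 − 15.90 = 37.10, and the fine must be at least 37.10 hours to wipe it out.

37.10 hours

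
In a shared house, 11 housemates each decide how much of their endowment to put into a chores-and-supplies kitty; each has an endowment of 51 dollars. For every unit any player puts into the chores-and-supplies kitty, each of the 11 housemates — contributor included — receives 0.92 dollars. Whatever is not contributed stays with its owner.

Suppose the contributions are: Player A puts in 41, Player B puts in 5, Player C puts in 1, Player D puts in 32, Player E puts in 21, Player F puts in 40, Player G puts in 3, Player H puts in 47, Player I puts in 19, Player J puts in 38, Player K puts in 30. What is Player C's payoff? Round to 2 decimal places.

Total contributed: 41 + 5 + 1 + 32 + 21 + 40 + 3 + 47 + 19 + 38 + 30 = 277.
Each receives 0.92 × 277 = 254.84 from the chores-and-supplies kitty.
Player C keeps 51 − 1 = 50, so Player C's payoff is 50 + 254.84 = 304.84.

304.84 dollars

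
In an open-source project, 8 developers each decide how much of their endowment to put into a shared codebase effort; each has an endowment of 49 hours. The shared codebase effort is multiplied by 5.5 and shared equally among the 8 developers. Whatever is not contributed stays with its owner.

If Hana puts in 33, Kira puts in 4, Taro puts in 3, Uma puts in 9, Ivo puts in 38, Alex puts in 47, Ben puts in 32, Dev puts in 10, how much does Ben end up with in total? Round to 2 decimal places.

138.00 hours

Total contributed: 33 + 4 + 3 + 9 + 38 + 47 + 32 + 10 = 176.
Each receives 5.5 × 176 / 8 = 121.00 from the shared codebase effort.
Ben keeps 49 − 32 = 17, so Ben's payoff is 17 + 121.00 = 138.00.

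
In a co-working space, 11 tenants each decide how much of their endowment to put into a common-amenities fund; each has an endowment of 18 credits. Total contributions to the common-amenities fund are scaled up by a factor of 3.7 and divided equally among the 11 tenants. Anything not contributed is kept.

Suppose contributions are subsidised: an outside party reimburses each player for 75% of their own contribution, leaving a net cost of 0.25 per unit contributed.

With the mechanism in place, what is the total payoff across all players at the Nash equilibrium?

The effective private return per unit is now (3.7/11) / 0.25 = 1.3455 > 1, so every player's dominant strategy flips to full contribution.
So the Nash equilibrium is full contribution by all 11; the group earns 11 × (18 × 0.75 + 3.7 × 18) = 881.10.

881.10 credits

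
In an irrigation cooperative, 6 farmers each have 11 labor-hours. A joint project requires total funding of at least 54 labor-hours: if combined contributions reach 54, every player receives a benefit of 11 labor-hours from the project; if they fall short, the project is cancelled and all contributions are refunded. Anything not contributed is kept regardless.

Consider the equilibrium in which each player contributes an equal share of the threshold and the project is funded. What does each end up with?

13 labor-hours

Equal share of the threshold: 54/6 = 9.
At this profile no one gains by cutting their contribution: any cut drops the total below 54, the project is cancelled, contributions are refunded, and the deviator ends with 11, which is less than 11 − 9 + 11 = 13. Contributing more than 9 just wastes the excess. So contributing exactly 9 is a best response.
Each player's payoff: 11 − 9 + 11 = 13.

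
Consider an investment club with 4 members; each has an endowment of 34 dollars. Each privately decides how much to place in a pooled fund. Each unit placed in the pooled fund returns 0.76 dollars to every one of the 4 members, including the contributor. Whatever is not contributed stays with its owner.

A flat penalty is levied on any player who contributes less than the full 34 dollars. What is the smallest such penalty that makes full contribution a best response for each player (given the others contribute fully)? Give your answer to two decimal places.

Given the others contribute fully, the best deviation is to contribute 0 (any partial contribution still incurs the fine and gives up units whose private return 0.76 is below 1).
Deviating from 34 to 0 saves 34 dollars but forfeits the deviator's share of the drop in the pooled fund: 0.76 × 34 = 25.84.
So the deviation gain is 34 − 25.84 = 8.16, and the fine must be at least 8.16 dollars to wipe it out.

8.16 dollars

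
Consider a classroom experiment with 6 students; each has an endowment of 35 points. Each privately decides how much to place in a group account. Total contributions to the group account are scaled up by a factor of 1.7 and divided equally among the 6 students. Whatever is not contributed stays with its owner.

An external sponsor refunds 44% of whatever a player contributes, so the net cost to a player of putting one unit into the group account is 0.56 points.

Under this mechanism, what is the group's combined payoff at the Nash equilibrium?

With the mechanism, a contributed unit returns (1.7/6) / 0.56 = 0.5060 per unit of net cost — still below 1 — so contributing 0 remains dominant for every player.
Everyone keeps their endowment and the group total is 6 × 35 = 210.

210.00 points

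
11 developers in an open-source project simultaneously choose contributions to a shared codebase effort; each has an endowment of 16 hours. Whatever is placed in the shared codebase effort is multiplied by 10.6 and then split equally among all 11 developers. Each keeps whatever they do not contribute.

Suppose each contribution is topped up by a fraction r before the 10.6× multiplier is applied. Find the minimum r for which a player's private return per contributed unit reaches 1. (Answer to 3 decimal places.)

With matching at rate r, one contributed unit becomes (1 + r) in the shared codebase effort and returns 10.6 × (1 + r) / 11 to the contributor.
Setting this equal to 1: 1 + r = 11/10.6 = 1.0377.
So the minimum matching rate is r = 1.0377 − 1 = 0.038.

0.038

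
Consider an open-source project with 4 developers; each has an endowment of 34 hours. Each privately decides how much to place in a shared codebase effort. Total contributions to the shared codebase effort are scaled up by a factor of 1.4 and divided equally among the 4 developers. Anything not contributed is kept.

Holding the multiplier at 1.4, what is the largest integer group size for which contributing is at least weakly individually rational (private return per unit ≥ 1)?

1

Private return per unit is 1.4/(group size), which is ≥ 1 whenever the group size is ≤ 1.4.
The largest such integer is 1.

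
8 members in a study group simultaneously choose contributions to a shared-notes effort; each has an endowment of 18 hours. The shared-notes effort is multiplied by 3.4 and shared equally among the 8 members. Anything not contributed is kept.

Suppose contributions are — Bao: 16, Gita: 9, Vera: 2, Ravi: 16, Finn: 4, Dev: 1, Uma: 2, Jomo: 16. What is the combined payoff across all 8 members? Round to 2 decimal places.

302.40 hours

Total contributed: 16 + 9 + 2 + 16 + 4 + 1 + 2 + 16 = 66; total kept: 8 × 18 − 66 = 78.
The shared-notes effort pays out 3.4 × 66 = 224.40 in aggregate.
Group total = 78 + 224.40 = 302.40.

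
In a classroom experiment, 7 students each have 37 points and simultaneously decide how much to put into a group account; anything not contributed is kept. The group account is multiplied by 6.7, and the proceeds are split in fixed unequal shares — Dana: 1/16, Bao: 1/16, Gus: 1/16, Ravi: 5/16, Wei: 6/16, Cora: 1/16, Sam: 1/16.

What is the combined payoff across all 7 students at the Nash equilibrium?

For player j, contributing a unit is worthwhile iff 6.7 × (j's share) ≥ 1, i.e. iff j's share is at least 0.1493.
Ravi and Wei are above the threshold, contributing 37 each; the remaining 5 contribute 0. Total contributed: 74.
The group account pays out 6.7 × 74 = 495.80 in total (split across the unequal shares, but the aggregate is all that matters for the group sum).
The 5 free-riders keep 37 each, adding 185. Group total = 185 + 495.80 = 680.80.

680.80 points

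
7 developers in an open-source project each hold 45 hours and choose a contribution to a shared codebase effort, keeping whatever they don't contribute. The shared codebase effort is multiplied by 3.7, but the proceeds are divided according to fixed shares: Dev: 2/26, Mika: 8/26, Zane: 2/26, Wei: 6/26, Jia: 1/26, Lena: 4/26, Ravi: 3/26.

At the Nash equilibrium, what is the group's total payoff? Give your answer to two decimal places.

436.50 hours

For player j, contributing a unit is worthwhile iff 3.7 × (j's share) ≥ 1, i.e. iff j's share is at least 0.2703.
Mika alone (share 8/26) is above the threshold, contributing 45; the remaining 6 contribute 0. Total contributed: 45.
The shared codebase effort pays out 3.7 × 45 = 166.50 in total (split across the unequal shares, but the aggregate is all that matters for the group sum).
The 6 free-riders keep 45 each, adding 270. Group total = 270 + 166.50 = 436.50.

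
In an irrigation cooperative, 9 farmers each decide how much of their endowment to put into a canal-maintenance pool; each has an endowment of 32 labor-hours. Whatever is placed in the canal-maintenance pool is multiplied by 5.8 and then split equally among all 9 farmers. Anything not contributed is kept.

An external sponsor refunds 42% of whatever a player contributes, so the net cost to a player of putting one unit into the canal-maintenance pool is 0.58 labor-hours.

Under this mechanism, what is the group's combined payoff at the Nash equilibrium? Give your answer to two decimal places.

With the mechanism, a contributed unit returns (5.8/9) / 0.58 = 1.1111 per unit of net cost to the contributor — now above 1 — so contributing fully is weakly dominant for every player.
So the Nash equilibrium is full contribution by all 9; the group earns 9 × (32 × 0.42 + 5.8 × 32) = 1791.36.

1791.36 labor-hours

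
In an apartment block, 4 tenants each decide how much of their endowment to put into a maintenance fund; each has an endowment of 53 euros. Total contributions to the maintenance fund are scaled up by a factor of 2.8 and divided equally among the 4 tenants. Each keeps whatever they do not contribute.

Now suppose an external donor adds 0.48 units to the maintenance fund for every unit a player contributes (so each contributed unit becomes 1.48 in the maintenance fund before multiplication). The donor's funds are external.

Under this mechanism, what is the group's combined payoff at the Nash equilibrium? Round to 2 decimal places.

The effective private return per unit is now 2.8 × 1.48 / 4 = 1.0360 > 1, so every player's dominant strategy flips to full contribution.
At the Nash equilibrium everyone contributes 53. Group total payoff = 2.8 × 1.48 × 212 = 878.53.

878.53 euros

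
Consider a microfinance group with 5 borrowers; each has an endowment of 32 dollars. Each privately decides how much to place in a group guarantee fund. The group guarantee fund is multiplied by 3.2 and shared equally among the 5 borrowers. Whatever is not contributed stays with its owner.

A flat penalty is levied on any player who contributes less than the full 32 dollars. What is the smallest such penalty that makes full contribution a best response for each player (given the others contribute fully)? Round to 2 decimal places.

11.52 dollars

Given the others contribute fully, the best deviation is to contribute 0 (any partial contribution still incurs the fine and gives up units whose private return 0.6400 is below 1).
Deviating from 32 to 0 saves 32 dollars but forfeits the deviator's share of the drop in the group guarantee fund: 3.2/5 × 32 = 20.48.
So the deviation gain is 32 − 20.48 = 11.52, and the fine must be at least 11.52 dollars to wipe it out.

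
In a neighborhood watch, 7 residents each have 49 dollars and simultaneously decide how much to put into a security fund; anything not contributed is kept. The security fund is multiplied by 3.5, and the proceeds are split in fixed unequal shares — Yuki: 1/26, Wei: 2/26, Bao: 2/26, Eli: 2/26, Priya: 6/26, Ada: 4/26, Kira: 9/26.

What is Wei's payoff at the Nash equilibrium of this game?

Each unit j contributes comes back to j as 3.5 × (j's share), so j prefers to contribute only if that share exceeds 1/3.5 = 0.2857; otherwise keeping the unit dominates.
The only share above 0.2857 is Kira's 9/26, contributing 49; the remaining 6 contribute 0. Total contributed: 49.
Wei keeps 49 and receives 3.5 × 49 × 2/26 = 13.19 from the security fund, for a payoff of 62.19.

62.19 dollars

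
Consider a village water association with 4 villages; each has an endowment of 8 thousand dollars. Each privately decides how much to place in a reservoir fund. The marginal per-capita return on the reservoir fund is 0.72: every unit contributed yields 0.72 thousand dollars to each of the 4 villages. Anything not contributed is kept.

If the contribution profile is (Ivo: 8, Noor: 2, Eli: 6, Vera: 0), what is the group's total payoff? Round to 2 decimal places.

62.08 thousand dollars

Total contributed: 8 + 2 + 6 + 0 = 16; total kept: 4 × 8 − 16 = 16.
The reservoir fund pays out 0.72 × 4 × 16 = 46.08 in aggregate.
Group total = 16 + 46.08 = 62.08.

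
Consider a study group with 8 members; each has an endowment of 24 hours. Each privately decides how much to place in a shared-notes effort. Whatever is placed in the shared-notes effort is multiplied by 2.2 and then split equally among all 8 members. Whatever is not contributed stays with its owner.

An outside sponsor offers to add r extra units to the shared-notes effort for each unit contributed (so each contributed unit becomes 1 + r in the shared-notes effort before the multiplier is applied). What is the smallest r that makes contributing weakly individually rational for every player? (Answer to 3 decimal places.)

2.636

With matching at rate r, one contributed unit becomes (1 + r) in the shared-notes effort and returns 2.2 × (1 + r) / 8 to the contributor.
Setting this equal to 1: 1 + r = 8/2.2 = 3.6364.
So the minimum matching rate is r = 3.6364 − 1 = 2.636.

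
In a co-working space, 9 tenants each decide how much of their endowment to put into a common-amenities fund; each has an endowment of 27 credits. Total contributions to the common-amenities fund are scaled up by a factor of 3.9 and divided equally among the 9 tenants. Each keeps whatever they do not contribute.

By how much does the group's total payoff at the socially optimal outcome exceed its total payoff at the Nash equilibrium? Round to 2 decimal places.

704.70 credits

Each contributed unit returns 3.9/9 = 0.4333 to its contributor — below 1 — so contributing 0 is dominant for every player. At the Nash equilibrium everyone keeps their 27, and the group total is 9 × 27 = 243.
Each contributed unit returns 3.900 to the group as a whole (0.4333 to each of 9 players), which exceeds 1, so the social optimum is full contribution: group total = 3.900 × 243 = 947.70.
Efficiency loss = 947.70 − 243 = 704.70.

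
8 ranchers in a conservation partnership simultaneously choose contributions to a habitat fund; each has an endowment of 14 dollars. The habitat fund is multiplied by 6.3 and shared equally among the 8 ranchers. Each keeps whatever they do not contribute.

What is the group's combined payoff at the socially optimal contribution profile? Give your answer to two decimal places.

Each contributed unit returns 6.300 to the group as a whole (0.7875 to each of 8 players), which exceeds 1, so the social optimum is full contribution: group total = 6.300 × 112 = 705.60.

705.60 dollars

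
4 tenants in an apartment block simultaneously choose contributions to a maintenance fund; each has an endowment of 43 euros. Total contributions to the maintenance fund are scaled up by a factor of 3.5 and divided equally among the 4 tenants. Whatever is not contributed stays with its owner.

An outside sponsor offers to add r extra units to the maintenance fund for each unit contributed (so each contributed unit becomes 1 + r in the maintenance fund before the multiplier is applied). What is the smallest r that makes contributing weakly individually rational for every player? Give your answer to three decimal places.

0.143

With matching at rate r, one contributed unit becomes (1 + r) in the maintenance fund and returns 3.5 × (1 + r) / 4 to the contributor.
Setting this equal to 1: 1 + r = 4/3.5 = 1.1429.
So the minimum matching rate is r = 1.1429 − 1 = 0.143.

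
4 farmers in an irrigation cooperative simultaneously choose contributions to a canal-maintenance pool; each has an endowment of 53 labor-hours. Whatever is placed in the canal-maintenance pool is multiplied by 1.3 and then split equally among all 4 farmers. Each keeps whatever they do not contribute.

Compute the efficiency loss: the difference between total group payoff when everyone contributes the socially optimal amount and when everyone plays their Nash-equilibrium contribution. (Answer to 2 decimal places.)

63.60 labor-hours

Each contributed unit returns 1.3/4 = 0.3250 to its contributor — below 1 — so contributing 0 is dominant for every player. At the Nash equilibrium everyone keeps their 53, and the group total is 4 × 53 = 212.
Each contributed unit returns 1.300 to the group as a whole (0.3250 to each of 4 players), which exceeds 1, so the social optimum is full contribution: group total = 1.300 × 212 = 275.60.
Efficiency loss = 275.60 − 212 = 63.60.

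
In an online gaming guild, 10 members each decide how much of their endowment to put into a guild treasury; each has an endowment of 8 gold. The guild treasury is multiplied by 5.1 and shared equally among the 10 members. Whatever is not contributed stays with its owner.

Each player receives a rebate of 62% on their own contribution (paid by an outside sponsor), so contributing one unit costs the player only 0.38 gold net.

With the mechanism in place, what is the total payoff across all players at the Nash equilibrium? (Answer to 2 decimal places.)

457.60 gold

The effective private return per unit is now (5.1/10) / 0.38 = 1.3421 > 1, so every player's dominant strategy flips to full contribution.
So the Nash equilibrium is full contribution by all 10; the group earns 10 × (8 × 0.62 + 5.1 × 8) = 457.60.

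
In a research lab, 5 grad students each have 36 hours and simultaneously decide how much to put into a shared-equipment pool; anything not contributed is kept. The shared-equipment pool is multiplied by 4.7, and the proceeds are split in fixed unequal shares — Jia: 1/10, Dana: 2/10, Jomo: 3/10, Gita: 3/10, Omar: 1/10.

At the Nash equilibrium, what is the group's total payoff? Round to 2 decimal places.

446.40 hours

A player with share s gets back 4.7·s per unit contributed, so full contribution is dominant for anyone with s > 1/4.7 = 0.2128 and zero contribution is dominant for anyone below.
Jomo and Gita clear that bar, contributing 36 each; the remaining 3 contribute 0. Total contributed: 72.
The shared-equipment pool pays out 4.7 × 72 = 338.40 in total (split across the unequal shares, but the aggregate is all that matters for the group sum).
The 3 free-riders keep 36 each, adding 108. Group total = 108 + 338.40 = 446.40.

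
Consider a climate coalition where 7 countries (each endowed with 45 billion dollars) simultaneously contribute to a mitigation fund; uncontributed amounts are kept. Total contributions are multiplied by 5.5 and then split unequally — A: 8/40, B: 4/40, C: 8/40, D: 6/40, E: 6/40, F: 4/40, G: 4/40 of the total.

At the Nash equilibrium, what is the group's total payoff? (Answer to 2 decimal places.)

Player j's private return per contributed unit is 5.5 × (j's share). Contributing is weakly dominant for j when that share is at least 1/5.5 = 0.1818, and contributing 0 is dominant otherwise.
The shares above 0.1818 belong to A and C, contributing 45 each; the remaining 5 contribute 0. Total contributed: 90.
The mitigation fund pays out 5.5 × 90 = 495.00 in total (split across the unequal shares, but the aggregate is all that matters for the group sum).
The 5 free-riders keep 45 each, adding 225. Group total = 225 + 495.00 = 720.00.

720.00 billion dollars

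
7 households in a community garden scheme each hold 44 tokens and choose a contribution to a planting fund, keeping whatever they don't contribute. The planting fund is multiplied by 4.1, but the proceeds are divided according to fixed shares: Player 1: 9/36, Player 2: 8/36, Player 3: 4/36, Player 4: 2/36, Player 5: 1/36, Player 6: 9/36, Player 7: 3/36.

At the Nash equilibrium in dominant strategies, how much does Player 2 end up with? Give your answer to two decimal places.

Each unit j contributes comes back to j as 4.1 × (j's share), so j prefers to contribute only if that share exceeds 1/4.1 = 0.2439; otherwise keeping the unit dominates.
Player 1 and Player 6 are above the threshold, contributing 44 each; the remaining 5 contribute 0. Total contributed: 88.
Player 2 keeps 44 and receives 4.1 × 88 × 8/36 = 80.18 from the planting fund, for a payoff of 124.18.

124.18 tokens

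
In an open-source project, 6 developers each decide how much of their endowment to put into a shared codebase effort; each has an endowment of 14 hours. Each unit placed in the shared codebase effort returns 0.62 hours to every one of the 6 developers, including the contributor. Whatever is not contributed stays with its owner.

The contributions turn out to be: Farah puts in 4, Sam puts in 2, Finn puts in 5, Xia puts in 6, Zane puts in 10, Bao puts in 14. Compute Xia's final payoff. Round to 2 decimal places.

Total contributed: 4 + 2 + 5 + 6 + 10 + 14 = 41.
Each receives 0.62 × 41 = 25.42 from the shared codebase effort.
Xia keeps 14 − 6 = 8, so Xia's payoff is 8 + 25.42 = 33.42.

33.42 hours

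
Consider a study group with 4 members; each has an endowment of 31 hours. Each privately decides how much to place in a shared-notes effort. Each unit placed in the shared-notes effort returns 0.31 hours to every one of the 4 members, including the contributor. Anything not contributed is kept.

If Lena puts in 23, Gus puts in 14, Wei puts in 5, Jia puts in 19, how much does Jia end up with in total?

30.91 hours

Total contributed: 23 + 14 + 5 + 19 = 61.
Each receives 0.31 × 61 = 18.91 from the shared-notes effort.
Jia keeps 31 − 19 = 12, so Jia's payoff is 12 + 18.91 = 30.91.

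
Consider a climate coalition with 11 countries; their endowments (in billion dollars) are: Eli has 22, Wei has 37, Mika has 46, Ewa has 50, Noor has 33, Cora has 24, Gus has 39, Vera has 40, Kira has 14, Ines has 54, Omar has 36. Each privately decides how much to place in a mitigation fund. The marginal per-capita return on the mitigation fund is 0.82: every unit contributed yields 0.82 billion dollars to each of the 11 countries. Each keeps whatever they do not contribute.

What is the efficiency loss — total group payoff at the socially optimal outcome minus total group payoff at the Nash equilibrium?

3167.90 billion dollars

The private return per contributed unit is 0.82 < 1 for everyone, so the Nash equilibrium is zero contribution and the group total is Σ E_j = 22 + 37 + 46 + 50 + 33 + 24 + 39 + 40 + 14 + 54 + 36 = 395.
Each contributed unit returns 9.020 to the group, so the social optimum is full contribution by everyone: group total = 9.020 × 395 = 3562.90.
Efficiency loss = (9.020 − 1) × 395 = 3167.90.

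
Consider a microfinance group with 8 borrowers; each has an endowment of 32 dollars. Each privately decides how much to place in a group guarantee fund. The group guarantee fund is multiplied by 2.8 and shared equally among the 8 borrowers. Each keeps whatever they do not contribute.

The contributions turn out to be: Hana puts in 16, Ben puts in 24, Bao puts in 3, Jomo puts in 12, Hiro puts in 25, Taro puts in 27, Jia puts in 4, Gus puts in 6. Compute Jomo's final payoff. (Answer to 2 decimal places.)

Total contributed: 16 + 24 + 3 + 12 + 25 + 27 + 4 + 6 = 117.
Each receives 2.8 × 117 / 8 = 40.95 from the group guarantee fund.
Jomo keeps 32 − 12 = 20, so Jomo's payoff is 20 + 40.95 = 60.95.

60.95 dollars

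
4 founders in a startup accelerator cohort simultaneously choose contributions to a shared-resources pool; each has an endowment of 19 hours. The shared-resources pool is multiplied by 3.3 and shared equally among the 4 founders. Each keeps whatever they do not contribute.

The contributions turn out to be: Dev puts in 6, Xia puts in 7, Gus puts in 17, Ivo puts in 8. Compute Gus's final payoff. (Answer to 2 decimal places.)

Total contributed: 6 + 7 + 17 + 8 = 38.
Each receives 3.3 × 38 / 4 = 31.35 from the shared-resources pool.
Gus keeps 19 − 17 = 2, so Gus's payoff is 2 + 31.35 = 33.35.

33.35 hours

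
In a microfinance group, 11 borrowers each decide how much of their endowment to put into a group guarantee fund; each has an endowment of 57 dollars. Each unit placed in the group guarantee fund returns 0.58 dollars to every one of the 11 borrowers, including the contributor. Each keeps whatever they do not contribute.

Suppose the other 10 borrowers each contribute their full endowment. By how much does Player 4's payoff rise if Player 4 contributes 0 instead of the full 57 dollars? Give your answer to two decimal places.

Switching from a contribution of 57 to 0 lets Player 4 keep an extra 57 dollars, but lowers the group guarantee fund by 57, which costs Player 4 their own share of that drop: 0.58 × 57 = 33.06.
Net gain = 57 − 33.06 = 23.94. The private return per contributed unit (0.58) is below 1, so free-riding is indeed the best response regardless of what the others do.

23.94 dollars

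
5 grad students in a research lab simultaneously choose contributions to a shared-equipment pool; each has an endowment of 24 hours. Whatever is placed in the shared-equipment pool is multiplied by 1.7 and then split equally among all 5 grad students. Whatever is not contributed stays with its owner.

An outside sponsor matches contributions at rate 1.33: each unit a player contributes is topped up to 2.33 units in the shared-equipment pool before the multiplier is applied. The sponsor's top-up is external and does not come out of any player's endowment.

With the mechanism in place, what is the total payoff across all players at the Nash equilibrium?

With the mechanism, a contributed unit returns 1.7 × 2.33 / 5 = 0.7922 per unit of net cost — still below 1 — so contributing 0 remains dominant for every player.
Everyone keeps their endowment and the group total is 5 × 24 = 120.

120.00 hours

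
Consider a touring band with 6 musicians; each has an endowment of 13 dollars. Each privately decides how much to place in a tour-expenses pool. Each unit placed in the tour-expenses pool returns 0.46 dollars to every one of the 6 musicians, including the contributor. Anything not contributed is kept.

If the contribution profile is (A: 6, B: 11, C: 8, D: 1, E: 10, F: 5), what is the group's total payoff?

150.16 dollars

Total contributed: 6 + 11 + 8 + 1 + 10 + 5 = 41; total kept: 6 × 13 − 41 = 37.
The tour-expenses pool pays out 0.46 × 6 × 41 = 113.16 in aggregate.
Group total = 37 + 113.16 = 150.16.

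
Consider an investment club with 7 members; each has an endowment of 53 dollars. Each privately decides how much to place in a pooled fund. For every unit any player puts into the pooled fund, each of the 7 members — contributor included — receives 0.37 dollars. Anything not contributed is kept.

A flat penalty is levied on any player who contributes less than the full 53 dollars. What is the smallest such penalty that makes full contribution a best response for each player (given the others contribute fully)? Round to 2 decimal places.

Given the others contribute fully, the best deviation is to contribute 0 (any partial contribution still incurs the fine and gives up units whose private return 0.37 is below 1).
Deviating from 53 to 0 saves 53 dollars but forfeits the deviator's share of the drop in the pooled fund: 0.37 × 53 = 19.61.
So the deviation gain is 53 − 19.61 = 33.39, and the fine must be at least 33.39 dollars to wipe it out.

33.39 dollars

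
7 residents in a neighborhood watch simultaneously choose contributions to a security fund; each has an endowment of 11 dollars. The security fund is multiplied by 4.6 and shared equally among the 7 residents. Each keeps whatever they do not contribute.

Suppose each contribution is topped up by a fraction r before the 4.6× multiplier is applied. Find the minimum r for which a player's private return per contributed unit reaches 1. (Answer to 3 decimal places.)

0.522

With matching at rate r, one contributed unit becomes (1 + r) in the security fund and returns 4.6 × (1 + r) / 7 to the contributor.
Setting this equal to 1: 1 + r = 7/4.6 = 1.5217.
So the minimum matching rate is r = 1.5217 − 1 = 0.522.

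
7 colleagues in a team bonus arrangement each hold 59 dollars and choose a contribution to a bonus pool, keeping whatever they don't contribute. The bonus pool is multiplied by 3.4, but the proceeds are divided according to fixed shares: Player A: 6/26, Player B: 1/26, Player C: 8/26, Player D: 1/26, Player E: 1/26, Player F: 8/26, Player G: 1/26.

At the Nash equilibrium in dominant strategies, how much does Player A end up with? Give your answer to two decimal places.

For player j, contributing a unit is worthwhile iff 3.4 × (j's share) ≥ 1, i.e. iff j's share is at least 0.2941.
Player C and Player F are above the threshold, contributing 59 each; the remaining 5 contribute 0. Total contributed: 118.
Player A keeps 59 and receives 3.4 × 118 × 6/26 = 92.58 from the bonus pool, for a payoff of 151.58.

151.58 dollars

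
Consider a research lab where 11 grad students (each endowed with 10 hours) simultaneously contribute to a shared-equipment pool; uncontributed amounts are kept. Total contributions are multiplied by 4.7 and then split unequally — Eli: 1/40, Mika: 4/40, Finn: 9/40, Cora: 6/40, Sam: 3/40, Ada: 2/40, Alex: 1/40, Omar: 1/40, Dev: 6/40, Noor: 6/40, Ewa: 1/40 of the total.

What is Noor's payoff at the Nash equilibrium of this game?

A player with share s gets back 4.7·s per unit contributed, so full contribution is dominant for anyone with s > 1/4.7 = 0.2128 and zero contribution is dominant for anyone below.
Only Finn (9/40) clears that bar, contributing 10; the remaining 10 contribute 0. Total contributed: 10.
Noor keeps 10 and receives 4.7 × 10 × 6/40 = 7.05 from the shared-equipment pool, for a payoff of 17.05.

17.05 hours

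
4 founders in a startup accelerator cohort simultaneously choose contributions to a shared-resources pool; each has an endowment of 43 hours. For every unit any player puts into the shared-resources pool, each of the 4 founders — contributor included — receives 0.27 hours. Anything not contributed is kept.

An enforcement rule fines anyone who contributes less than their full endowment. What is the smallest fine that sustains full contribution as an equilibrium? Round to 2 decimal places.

31.39 hours

Given the others contribute fully, the best deviation is to contribute 0 (any partial contribution still incurs the fine and gives up units whose private return 0.27 is below 1).
Deviating from 43 to 0 saves 43 hours but forfeits the deviator's share of the drop in the shared-resources pool: 0.27 × 43 = 11.61.
So the deviation gain is 43 − 11.61 = 31.39, and the fine must be at least 31.39 hours to wipe it out.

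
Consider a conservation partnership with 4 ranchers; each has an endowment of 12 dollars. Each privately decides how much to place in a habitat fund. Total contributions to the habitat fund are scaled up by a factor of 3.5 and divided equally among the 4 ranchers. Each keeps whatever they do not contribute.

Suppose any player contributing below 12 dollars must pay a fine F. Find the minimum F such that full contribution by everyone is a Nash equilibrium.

Given the others contribute fully, the best deviation is to contribute 0 (any partial contribution still incurs the fine and gives up units whose private return 0.8750 is below 1).
Deviating from 12 to 0 saves 12 dollars but forfeits the deviator's share of the drop in the habitat fund: 3.5/4 × 12 = 10.50.
So the deviation gain is 12 − 10.50 = 1.50, and the fine must be at least 1.50 dollars to wipe it out.

1.50 dollars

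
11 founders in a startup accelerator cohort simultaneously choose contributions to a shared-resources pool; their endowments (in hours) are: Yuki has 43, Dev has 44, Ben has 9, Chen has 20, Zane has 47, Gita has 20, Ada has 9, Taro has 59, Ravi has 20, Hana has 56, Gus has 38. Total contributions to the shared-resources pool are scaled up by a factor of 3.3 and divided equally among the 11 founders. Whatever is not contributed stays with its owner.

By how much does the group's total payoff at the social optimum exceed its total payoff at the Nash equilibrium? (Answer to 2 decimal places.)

The private return per contributed unit is 3.3/11 = 0.3000 < 1 for every player regardless of endowment, so the Nash equilibrium is zero contribution and the group total is Σ E_j = 43 + 44 + 9 + 20 + 47 + 20 + 9 + 59 + 20 + 56 + 38 = 365.
Each contributed unit returns 3.300 to the group, so the social optimum is full contribution by everyone: group total = 3.300 × 365 = 1204.50.
Efficiency loss = (3.300 − 1) × 365 = 839.50.

839.50 hours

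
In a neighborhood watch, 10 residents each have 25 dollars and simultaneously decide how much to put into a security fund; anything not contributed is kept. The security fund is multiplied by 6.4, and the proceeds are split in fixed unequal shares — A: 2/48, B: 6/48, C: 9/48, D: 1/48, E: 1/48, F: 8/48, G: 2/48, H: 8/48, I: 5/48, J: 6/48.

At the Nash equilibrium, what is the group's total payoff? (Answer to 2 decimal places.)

655.00 dollars

Player j's private return per contributed unit is 6.4 × (j's share). Contributing is weakly dominant for j when that share is at least 1/6.4 = 0.1563, and contributing 0 is dominant otherwise.
C, F and H clear that bar, contributing 25 each; the remaining 7 contribute 0. Total contributed: 75.
The security fund pays out 6.4 × 75 = 480.00 in total (split across the unequal shares, but the aggregate is all that matters for the group sum).
The 7 free-riders keep 25 each, adding 175. Group total = 175 + 480.00 = 655.00.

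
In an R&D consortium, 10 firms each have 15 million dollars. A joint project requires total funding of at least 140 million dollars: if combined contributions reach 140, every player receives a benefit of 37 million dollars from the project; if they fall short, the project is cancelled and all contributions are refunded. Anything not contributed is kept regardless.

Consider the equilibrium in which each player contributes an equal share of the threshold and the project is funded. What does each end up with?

Equal share of the threshold: 140/10 = 14.
At this profile no one gains by cutting their contribution: any cut drops the total below 140, the project is cancelled, contributions are refunded, and the deviator ends with 15, which is less than 15 − 14 + 37 = 38. Contributing more than 14 just wastes the excess. So contributing exactly 14 is a best response.
Each player's payoff: 15 − 14 + 37 = 38.

38 million dollars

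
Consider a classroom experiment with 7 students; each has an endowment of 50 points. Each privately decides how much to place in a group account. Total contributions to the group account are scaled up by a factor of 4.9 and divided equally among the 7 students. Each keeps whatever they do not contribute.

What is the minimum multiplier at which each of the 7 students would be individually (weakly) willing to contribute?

A contributed unit returns (multiplier)/7 to its contributor.
This reaches 1 exactly when the multiplier is 7.

7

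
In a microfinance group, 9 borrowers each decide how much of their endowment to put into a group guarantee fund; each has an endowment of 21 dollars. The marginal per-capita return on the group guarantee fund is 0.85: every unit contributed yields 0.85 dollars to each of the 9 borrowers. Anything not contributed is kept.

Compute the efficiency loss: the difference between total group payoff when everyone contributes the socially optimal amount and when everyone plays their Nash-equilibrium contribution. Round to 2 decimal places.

The private return per contributed unit is 0.85 < 1, so contributing 0 is dominant for every player. At the Nash equilibrium everyone keeps their 21, and the group total is 9 × 21 = 189.
Each contributed unit returns 7.650 to the group as a whole (0.85 to each of 9 players), which exceeds 1, so the social optimum is full contribution: group total = 7.650 × 189 = 1445.85.
Efficiency loss = 1445.85 − 189 = 1256.85.

1256.85 dollars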